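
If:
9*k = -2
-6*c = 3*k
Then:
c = 1/9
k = -2/9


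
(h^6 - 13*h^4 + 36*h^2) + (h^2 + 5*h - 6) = h^6 - 13*h^4 + 37*h^2 + 5*h - 6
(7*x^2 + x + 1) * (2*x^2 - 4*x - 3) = 14*x^4 - 26*x^3 - 23*x^2 - 7*x - 3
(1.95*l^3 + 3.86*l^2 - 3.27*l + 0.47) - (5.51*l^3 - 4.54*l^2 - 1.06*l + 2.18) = -3.56*l^3 + 8.4*l^2 - 2.21*l - 1.71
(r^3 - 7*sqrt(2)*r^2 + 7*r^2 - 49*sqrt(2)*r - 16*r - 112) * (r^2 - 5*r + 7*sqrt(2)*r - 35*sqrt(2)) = r^5 + 2*r^4 - 149*r^3 - 228*r^2 - 112*sqrt(2)*r^2 - 224*sqrt(2)*r + 3990*r + 3920*sqrt(2)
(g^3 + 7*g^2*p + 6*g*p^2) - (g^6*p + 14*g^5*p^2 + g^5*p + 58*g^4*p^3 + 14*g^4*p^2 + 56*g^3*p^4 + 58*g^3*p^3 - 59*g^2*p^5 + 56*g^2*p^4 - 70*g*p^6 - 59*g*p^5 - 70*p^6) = -g^6*p - 14*g^5*p^2 - g^5*p - 58*g^4*p^3 - 14*g^4*p^2 - 56*g^3*p^4 - 58*g^3*p^3 + g^3 + 59*g^2*p^5 - 56*g^2*p^4 + 7*g^2*p + 70*g*p^6 + 59*g*p^5 + 6*g*p^2 + 70*p^6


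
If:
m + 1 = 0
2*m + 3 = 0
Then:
No Solution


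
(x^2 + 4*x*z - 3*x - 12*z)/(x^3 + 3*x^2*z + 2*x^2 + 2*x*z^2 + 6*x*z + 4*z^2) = (x^2 + 4*x*z - 3*x - 12*z)/(x^3 + 3*x^2*z + 2*x^2 + 2*x*z^2 + 6*x*z + 4*z^2)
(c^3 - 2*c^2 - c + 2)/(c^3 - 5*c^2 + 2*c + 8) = (c - 1)/(c - 4)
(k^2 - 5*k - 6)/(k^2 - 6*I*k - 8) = (-k^2 + 5*k + 6)/(-k^2 + 6*I*k + 8)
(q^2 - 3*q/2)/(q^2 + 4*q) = (q - 3/2)/(q + 4)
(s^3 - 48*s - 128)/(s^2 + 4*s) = s - 4 - 32/s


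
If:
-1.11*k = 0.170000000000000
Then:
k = -0.15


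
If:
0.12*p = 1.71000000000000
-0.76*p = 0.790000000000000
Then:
No Solution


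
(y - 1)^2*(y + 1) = y^3 - y^2 - y + 1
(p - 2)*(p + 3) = p^2 + p - 6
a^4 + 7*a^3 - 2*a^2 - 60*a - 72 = (a - 3)*(a + 2)^2*(a + 6)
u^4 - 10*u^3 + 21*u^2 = u^2*(u - 7)*(u - 3)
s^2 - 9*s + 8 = (s - 8)*(s - 1)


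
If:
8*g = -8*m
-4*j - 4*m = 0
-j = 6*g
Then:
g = 0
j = 0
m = 0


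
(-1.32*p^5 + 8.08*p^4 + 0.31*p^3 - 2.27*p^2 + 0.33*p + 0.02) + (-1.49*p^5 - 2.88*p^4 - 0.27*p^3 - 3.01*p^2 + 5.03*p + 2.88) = -2.81*p^5 + 5.2*p^4 + 0.04*p^3 - 5.28*p^2 + 5.36*p + 2.9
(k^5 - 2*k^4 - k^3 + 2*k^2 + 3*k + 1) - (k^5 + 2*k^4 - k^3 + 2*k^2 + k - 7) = -4*k^4 + 2*k + 8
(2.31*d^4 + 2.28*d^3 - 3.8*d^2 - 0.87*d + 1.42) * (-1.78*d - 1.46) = -4.1118*d^5 - 7.431*d^4 + 3.4352*d^3 + 7.0966*d^2 - 1.2574*d - 2.0732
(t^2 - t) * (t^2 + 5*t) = t^4 + 4*t^3 - 5*t^2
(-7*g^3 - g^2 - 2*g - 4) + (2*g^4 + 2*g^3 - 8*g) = 2*g^4 - 5*g^3 - g^2 - 10*g - 4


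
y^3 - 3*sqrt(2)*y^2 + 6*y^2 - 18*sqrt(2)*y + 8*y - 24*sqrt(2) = (y + 2)*(y + 4)*(y - 3*sqrt(2))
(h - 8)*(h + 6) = h^2 - 2*h - 48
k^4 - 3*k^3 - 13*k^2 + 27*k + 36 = (k - 4)*(k - 3)*(k + 1)*(k + 3)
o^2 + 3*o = o*(o + 3)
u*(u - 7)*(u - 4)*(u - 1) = u^4 - 12*u^3 + 39*u^2 - 28*u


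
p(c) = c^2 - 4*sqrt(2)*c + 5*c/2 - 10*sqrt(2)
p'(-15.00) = -33.16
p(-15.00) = 258.21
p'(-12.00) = -27.16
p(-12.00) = 167.74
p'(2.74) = 2.32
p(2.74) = -15.28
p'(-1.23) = -5.62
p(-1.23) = -8.75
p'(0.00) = -3.16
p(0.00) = -14.14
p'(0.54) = -2.08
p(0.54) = -15.56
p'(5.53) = 7.90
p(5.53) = -1.02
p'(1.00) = -1.16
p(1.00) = -16.30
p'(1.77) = 0.38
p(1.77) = -16.60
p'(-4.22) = -11.60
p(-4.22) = 16.99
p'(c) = 2*c - 4*sqrt(2) + 5/2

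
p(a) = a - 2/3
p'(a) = 1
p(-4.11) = -4.78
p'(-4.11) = 1.00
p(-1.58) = -2.25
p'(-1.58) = 1.00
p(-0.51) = -1.18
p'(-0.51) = 1.00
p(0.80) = 0.13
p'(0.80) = 1.00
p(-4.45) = -5.12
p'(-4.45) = 1.00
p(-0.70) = -1.37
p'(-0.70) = 1.00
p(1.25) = 0.58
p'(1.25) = 1.00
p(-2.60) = -3.27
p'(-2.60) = 1.00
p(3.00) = 2.33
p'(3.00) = 1.00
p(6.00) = 5.33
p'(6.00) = 1.00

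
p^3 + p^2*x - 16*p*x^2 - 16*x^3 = (p - 4*x)*(p + x)*(p + 4*x)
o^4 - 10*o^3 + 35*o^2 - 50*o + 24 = (o - 4)*(o - 3)*(o - 2)*(o - 1)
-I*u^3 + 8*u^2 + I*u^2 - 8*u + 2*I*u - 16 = (u - 2)*(u + 8*I)*(-I*u - I)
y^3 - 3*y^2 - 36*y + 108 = (y - 6)*(y - 3)*(y + 6)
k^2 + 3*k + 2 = (k + 1)*(k + 2)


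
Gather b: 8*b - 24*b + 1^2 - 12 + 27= 16 - 16*b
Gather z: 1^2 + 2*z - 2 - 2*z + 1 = 0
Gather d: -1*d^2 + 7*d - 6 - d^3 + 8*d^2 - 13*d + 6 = -d^3 + 7*d^2 - 6*d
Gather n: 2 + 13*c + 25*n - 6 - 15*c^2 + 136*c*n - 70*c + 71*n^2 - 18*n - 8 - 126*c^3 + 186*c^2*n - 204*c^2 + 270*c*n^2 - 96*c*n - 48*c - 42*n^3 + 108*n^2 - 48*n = -126*c^3 - 219*c^2 - 105*c - 42*n^3 + n^2*(270*c + 179) + n*(186*c^2 + 40*c - 41) - 12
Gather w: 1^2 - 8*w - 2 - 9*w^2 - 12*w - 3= -9*w^2 - 20*w - 4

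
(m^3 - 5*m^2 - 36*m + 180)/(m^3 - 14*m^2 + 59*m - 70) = (m^2 - 36)/(m^2 - 9*m + 14)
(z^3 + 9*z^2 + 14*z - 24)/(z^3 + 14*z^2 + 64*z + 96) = (z - 1)/(z + 4)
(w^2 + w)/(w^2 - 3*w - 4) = w/(w - 4)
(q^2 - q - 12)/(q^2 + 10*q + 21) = (q - 4)/(q + 7)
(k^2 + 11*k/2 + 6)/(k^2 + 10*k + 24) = (k + 3/2)/(k + 6)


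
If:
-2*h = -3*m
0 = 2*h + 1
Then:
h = -1/2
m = -1/3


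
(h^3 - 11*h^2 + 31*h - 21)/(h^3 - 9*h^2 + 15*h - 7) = (h - 3)/(h - 1)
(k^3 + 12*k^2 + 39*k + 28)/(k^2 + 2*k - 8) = (k^2 + 8*k + 7)/(k - 2)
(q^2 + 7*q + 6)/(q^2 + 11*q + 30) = (q + 1)/(q + 5)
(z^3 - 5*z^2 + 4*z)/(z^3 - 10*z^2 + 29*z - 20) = z/(z - 5)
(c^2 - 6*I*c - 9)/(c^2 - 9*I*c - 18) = (c - 3*I)/(c - 6*I)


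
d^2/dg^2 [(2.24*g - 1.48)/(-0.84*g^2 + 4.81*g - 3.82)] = (-(1.68*g - 4.81)*(2.24*g - 1.48)*(3.36*g - 9.62) + (11.2896*g - 24.0352)*(0.84*g^2 - 4.81*g + 3.82))/(0.84*g^2 - 4.81*g + 3.82)^3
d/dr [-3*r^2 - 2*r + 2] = -6*r - 2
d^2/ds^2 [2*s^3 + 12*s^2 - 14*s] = 12*s + 24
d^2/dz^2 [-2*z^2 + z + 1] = -4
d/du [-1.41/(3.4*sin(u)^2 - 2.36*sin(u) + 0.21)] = (9.588*sin(u) - 3.3276)*cos(u)/(3.4*sin(u)^2 - 2.36*sin(u) + 0.21)^2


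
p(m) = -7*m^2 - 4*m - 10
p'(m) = -14*m - 4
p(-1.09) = -13.96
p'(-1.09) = 11.26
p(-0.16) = -9.54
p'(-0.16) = -1.76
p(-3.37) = -76.02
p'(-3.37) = 43.18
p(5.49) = -242.94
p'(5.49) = -80.86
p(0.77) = -17.23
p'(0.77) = -14.78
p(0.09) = -10.42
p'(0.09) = -5.26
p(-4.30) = -122.23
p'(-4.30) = 56.20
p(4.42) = -164.43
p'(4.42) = -65.88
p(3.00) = -85.00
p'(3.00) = -46.00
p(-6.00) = -238.00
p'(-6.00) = 80.00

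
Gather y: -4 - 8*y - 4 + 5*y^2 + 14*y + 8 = 5*y^2 + 6*y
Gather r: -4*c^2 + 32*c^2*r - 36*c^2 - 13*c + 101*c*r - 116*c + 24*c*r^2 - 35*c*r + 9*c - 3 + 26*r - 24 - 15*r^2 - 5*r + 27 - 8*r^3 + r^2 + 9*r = -40*c^2 - 120*c - 8*r^3 + r^2*(24*c - 14) + r*(32*c^2 + 66*c + 30)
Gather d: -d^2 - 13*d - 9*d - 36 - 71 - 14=-d^2 - 22*d - 121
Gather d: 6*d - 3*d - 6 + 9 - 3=3*d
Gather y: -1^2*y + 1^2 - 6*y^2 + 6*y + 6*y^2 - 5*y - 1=0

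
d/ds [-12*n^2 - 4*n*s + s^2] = -4*n + 2*s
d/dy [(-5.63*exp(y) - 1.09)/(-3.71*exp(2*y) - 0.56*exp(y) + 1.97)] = (-(5.63*exp(y) + 1.09)*(7.42*exp(y) + 0.56) + 20.8873*exp(2*y) + 3.1528*exp(y) - 11.0911)*exp(y)/(3.71*exp(2*y) + 0.56*exp(y) - 1.97)^2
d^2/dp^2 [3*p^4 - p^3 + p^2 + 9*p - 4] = 36*p^2 - 6*p + 2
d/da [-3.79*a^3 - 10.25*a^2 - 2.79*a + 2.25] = -11.37*a^2 - 20.5*a - 2.79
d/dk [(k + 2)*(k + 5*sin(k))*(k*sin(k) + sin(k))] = (k + 1)*(k + 2)*(5*cos(k) + 1)*sin(k) + (k + 1)*(k + 5*sin(k))*sin(k) + (k + 2)*(k + 5*sin(k))*(k*cos(k) + sqrt(2)*sin(k + pi/4))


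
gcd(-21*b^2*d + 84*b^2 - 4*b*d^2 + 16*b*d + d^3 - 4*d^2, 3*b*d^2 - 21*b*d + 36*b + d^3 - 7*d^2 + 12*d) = 3*b*d - 12*b + d^2 - 4*d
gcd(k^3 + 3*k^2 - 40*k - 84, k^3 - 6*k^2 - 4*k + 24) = k^2 - 4*k - 12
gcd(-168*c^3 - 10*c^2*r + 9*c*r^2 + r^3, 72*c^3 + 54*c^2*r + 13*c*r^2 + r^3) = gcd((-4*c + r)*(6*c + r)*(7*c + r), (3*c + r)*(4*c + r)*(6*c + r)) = 6*c + r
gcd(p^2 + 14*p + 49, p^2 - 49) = p + 7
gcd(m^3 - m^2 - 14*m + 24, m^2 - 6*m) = 1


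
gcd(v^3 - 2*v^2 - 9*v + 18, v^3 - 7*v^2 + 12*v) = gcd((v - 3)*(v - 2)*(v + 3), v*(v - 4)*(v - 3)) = v - 3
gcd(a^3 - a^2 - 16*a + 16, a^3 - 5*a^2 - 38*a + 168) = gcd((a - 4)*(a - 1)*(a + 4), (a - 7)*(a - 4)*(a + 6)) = a - 4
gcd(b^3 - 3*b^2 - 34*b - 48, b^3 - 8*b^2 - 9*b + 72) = b^2 - 5*b - 24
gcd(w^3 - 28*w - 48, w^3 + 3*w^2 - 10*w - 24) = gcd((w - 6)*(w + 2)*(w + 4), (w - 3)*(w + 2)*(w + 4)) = w^2 + 6*w + 8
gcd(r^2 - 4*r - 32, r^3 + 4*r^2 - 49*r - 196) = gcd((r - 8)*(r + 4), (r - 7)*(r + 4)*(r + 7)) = r + 4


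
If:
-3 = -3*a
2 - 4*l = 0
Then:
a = 1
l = 1/2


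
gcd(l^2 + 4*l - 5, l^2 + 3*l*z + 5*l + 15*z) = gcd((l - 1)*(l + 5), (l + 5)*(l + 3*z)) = l + 5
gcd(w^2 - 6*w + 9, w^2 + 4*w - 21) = w - 3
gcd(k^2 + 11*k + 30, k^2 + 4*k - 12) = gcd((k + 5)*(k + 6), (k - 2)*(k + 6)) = k + 6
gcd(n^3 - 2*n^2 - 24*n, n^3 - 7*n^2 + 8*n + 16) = 1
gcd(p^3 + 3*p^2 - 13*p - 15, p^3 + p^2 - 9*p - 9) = p^2 - 2*p - 3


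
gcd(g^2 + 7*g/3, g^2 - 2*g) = g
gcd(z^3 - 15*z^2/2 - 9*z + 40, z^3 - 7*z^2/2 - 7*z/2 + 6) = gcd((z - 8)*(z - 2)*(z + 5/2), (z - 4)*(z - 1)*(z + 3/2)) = 1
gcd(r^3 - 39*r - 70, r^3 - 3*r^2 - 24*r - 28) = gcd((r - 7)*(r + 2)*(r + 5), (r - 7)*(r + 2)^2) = r^2 - 5*r - 14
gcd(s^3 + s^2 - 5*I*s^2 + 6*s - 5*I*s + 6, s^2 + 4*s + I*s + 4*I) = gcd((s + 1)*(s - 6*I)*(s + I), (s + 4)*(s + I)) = s + I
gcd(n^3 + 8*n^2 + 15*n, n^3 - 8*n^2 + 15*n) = n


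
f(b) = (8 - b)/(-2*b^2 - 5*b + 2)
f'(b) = (8 - b)*(4*b + 5)/(-2*b^2 - 5*b + 2)^2 - 1/(-2*b^2 - 5*b + 2) = (2*b^2 + 5*b - (b - 8)*(4*b + 5) - 2)/(2*b^2 + 5*b - 2)^2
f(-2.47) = 4.87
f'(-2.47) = -11.54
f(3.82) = -0.09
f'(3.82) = 0.06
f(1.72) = -0.50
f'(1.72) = 0.56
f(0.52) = -6.56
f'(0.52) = 41.57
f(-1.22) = 1.80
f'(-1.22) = -0.15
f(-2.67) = 9.77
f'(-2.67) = -51.72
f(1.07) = -1.23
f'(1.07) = 2.20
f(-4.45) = -0.81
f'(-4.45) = -0.61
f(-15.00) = -0.06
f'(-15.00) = -0.00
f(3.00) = -0.16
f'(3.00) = 0.12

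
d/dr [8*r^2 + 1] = 16*r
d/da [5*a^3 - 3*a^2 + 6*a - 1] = 15*a^2 - 6*a + 6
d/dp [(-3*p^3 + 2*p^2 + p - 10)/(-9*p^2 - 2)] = (27*p^4 + 27*p^2 - 188*p - 2)/(81*p^4 + 36*p^2 + 4)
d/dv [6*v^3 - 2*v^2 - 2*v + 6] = 18*v^2 - 4*v - 2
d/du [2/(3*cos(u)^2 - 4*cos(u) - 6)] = 4*(3*cos(u) - 2)*sin(u)/(-3*cos(u)^2 + 4*cos(u) + 6)^2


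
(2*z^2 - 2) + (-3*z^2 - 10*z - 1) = -z^2 - 10*z - 3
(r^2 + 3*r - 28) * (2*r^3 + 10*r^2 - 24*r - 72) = 2*r^5 + 16*r^4 - 50*r^3 - 424*r^2 + 456*r + 2016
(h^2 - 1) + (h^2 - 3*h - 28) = 2*h^2 - 3*h - 29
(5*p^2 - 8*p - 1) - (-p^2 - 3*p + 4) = 6*p^2 - 5*p - 5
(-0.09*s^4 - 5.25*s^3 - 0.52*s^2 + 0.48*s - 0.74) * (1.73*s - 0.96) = -0.1557*s^5 - 8.9961*s^4 + 4.1404*s^3 + 1.3296*s^2 - 1.741*s + 0.7104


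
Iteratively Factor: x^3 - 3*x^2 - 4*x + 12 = (x + 2)*(x^2 - 5*x + 6) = (x - 3)*(x + 2)*(x - 2)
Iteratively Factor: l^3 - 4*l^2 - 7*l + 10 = (l - 1)*(l^2 - 3*l - 10) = (l - 5)*(l - 1)*(l + 2)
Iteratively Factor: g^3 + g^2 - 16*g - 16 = (g - 4)*(g^2 + 5*g + 4) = (g - 4)*(g + 4)*(g + 1)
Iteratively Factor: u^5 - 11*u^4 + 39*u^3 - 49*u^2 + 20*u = (u - 1)*(u^4 - 10*u^3 + 29*u^2 - 20*u) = (u - 5)*(u - 1)*(u^3 - 5*u^2 + 4*u) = (u - 5)*(u - 4)*(u - 1)*(u^2 - u) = (u - 5)*(u - 4)*(u - 1)^2*(u)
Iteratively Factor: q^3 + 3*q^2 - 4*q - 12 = (q - 2)*(q^2 + 5*q + 6) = (q - 2)*(q + 3)*(q + 2)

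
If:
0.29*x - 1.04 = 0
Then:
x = 3.59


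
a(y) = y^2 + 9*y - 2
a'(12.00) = 33.00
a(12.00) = 250.00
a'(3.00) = 15.00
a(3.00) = 34.00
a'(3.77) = 16.54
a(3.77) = 46.14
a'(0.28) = 9.56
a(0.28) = 0.60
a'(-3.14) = 2.72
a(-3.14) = -20.40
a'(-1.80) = 5.40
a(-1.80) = -14.96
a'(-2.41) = 4.18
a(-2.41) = -17.88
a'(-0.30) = 8.40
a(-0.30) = -4.61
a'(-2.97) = 3.06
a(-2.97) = -19.91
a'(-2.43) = 4.14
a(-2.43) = -17.97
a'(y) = 2*y + 9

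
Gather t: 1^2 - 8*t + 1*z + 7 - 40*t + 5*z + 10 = -48*t + 6*z + 18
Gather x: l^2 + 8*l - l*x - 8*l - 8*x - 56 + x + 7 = l^2 + x*(-l - 7) - 49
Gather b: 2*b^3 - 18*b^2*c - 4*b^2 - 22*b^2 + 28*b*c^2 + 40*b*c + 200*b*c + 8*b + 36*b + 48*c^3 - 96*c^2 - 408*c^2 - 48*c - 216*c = 2*b^3 + b^2*(-18*c - 26) + b*(28*c^2 + 240*c + 44) + 48*c^3 - 504*c^2 - 264*c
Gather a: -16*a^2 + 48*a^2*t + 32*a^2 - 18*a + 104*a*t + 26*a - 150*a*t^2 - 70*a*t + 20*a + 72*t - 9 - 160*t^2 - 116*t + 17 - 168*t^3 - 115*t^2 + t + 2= a^2*(48*t + 16) + a*(-150*t^2 + 34*t + 28) - 168*t^3 - 275*t^2 - 43*t + 10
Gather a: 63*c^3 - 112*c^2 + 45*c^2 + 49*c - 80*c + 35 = 63*c^3 - 67*c^2 - 31*c + 35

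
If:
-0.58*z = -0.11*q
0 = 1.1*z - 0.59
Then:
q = 2.83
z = 0.54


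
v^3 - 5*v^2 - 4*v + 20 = (v - 5)*(v - 2)*(v + 2)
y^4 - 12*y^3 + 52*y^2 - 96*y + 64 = (y - 4)^2*(y - 2)^2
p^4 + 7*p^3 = p^3*(p + 7)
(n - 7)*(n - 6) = n^2 - 13*n + 42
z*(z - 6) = z^2 - 6*z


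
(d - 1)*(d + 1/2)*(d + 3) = d^3 + 5*d^2/2 - 2*d - 3/2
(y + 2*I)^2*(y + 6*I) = y^3 + 10*I*y^2 - 28*y - 24*I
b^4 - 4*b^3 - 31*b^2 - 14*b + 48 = (b - 8)*(b - 1)*(b + 2)*(b + 3)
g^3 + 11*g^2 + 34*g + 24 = (g + 1)*(g + 4)*(g + 6)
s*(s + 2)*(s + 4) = s^3 + 6*s^2 + 8*s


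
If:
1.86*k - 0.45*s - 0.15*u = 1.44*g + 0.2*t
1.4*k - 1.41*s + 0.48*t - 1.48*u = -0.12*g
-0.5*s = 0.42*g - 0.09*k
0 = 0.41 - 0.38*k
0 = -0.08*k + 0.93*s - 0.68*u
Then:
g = -6.43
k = 1.08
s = 5.59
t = 38.08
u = 7.52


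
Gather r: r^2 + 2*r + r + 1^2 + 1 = r^2 + 3*r + 2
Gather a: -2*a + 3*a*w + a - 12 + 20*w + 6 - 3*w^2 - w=a*(3*w - 1) - 3*w^2 + 19*w - 6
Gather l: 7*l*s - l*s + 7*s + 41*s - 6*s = 6*l*s + 42*s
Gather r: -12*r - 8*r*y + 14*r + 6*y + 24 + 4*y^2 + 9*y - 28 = r*(2 - 8*y) + 4*y^2 + 15*y - 4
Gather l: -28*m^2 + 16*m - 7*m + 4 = -28*m^2 + 9*m + 4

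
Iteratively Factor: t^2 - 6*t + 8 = (t - 4)*(t - 2)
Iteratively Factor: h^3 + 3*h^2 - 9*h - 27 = (h - 3)*(h^2 + 6*h + 9) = (h - 3)*(h + 3)*(h + 3)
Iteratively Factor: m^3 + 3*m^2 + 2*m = (m + 2)*(m^2 + m) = (m + 1)*(m + 2)*(m)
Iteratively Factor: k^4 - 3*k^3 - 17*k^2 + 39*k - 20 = (k - 1)*(k^3 - 2*k^2 - 19*k + 20) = (k - 1)^2*(k^2 - k - 20) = (k - 1)^2*(k + 4)*(k - 5)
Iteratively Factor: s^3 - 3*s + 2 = (s - 1)*(s^2 + s - 2) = (s - 1)^2*(s + 2)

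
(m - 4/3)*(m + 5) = m^2 + 11*m/3 - 20/3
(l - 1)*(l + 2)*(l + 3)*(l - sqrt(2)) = l^4 - sqrt(2)*l^3 + 4*l^3 - 4*sqrt(2)*l^2 + l^2 - 6*l - sqrt(2)*l + 6*sqrt(2)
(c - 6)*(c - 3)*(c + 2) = c^3 - 7*c^2 + 36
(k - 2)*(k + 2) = k^2 - 4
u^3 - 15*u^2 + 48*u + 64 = (u - 8)^2*(u + 1)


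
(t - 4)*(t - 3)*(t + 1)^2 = t^4 - 5*t^3 - t^2 + 17*t + 12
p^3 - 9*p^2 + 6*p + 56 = (p - 7)*(p - 4)*(p + 2)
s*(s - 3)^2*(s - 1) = s^4 - 7*s^3 + 15*s^2 - 9*s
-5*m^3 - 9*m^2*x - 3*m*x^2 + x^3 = (-5*m + x)*(m + x)^2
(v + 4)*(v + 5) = v^2 + 9*v + 20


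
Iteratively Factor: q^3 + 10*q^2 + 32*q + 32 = (q + 4)*(q^2 + 6*q + 8) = (q + 2)*(q + 4)*(q + 4)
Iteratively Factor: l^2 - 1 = (l - 1)*(l + 1)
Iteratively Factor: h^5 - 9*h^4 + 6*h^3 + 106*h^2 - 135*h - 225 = (h - 3)*(h^4 - 6*h^3 - 12*h^2 + 70*h + 75) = (h - 5)*(h - 3)*(h^3 - h^2 - 17*h - 15) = (h - 5)^2*(h - 3)*(h^2 + 4*h + 3) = (h - 5)^2*(h - 3)*(h + 1)*(h + 3)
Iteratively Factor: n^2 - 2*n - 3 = (n + 1)*(n - 3)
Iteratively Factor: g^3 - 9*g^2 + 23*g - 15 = (g - 3)*(g^2 - 6*g + 5) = (g - 3)*(g - 1)*(g - 5)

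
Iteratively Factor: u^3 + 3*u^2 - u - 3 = (u + 1)*(u^2 + 2*u - 3) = (u + 1)*(u + 3)*(u - 1)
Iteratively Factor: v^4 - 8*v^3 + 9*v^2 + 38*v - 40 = (v - 4)*(v^3 - 4*v^2 - 7*v + 10) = (v - 5)*(v - 4)*(v^2 + v - 2) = (v - 5)*(v - 4)*(v - 1)*(v + 2)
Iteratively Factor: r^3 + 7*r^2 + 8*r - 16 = (r - 1)*(r^2 + 8*r + 16) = (r - 1)*(r + 4)*(r + 4)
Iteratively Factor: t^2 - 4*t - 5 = (t - 5)*(t + 1)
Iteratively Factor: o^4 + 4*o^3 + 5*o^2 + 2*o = (o + 2)*(o^3 + 2*o^2 + o) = (o + 1)*(o + 2)*(o^2 + o) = o*(o + 1)*(o + 2)*(o + 1)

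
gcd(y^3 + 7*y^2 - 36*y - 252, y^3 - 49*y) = y + 7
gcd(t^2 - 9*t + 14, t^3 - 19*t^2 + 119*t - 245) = t - 7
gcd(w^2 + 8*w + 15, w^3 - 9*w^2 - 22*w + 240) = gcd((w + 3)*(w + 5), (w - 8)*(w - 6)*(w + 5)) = w + 5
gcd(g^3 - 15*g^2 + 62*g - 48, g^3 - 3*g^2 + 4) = 1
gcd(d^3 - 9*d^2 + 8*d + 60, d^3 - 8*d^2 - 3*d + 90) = d^2 - 11*d + 30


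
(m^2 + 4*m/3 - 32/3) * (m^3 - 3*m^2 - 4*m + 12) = m^5 - 5*m^4/3 - 56*m^3/3 + 116*m^2/3 + 176*m/3 - 128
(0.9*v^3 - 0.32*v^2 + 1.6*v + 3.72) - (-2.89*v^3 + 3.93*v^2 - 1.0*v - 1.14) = 3.79*v^3 - 4.25*v^2 + 2.6*v + 4.86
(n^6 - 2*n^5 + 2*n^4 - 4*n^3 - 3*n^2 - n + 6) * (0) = 0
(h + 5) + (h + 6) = 2*h + 11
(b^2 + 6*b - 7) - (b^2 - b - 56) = 7*b + 49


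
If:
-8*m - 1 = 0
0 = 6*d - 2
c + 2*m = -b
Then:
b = 1/4 - c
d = 1/3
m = -1/8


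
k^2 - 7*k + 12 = (k - 4)*(k - 3)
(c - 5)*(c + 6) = c^2 + c - 30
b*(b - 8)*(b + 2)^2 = b^4 - 4*b^3 - 28*b^2 - 32*b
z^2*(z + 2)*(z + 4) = z^4 + 6*z^3 + 8*z^2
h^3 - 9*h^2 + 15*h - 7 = (h - 7)*(h - 1)^2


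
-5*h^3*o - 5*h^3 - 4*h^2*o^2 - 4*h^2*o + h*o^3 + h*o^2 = (-5*h + o)*(h + o)*(h*o + h)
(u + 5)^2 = u^2 + 10*u + 25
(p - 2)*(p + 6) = p^2 + 4*p - 12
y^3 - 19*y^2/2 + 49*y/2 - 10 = (y - 5)*(y - 4)*(y - 1/2)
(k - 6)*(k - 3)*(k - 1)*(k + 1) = k^4 - 9*k^3 + 17*k^2 + 9*k - 18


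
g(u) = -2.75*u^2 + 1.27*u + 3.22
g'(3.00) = -15.23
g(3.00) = -17.72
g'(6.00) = -31.73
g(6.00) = -88.16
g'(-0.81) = 5.72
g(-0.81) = 0.39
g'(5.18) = -27.22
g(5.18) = -63.99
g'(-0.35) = 3.20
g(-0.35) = 2.44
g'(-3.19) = 18.82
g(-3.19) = -28.82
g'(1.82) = -8.74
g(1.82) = -3.58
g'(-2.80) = 16.67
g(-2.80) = -21.90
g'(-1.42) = 9.08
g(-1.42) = -4.13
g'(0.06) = 0.94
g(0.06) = 3.29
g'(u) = 1.27 - 5.5*u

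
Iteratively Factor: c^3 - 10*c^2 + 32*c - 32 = (c - 4)*(c^2 - 6*c + 8) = (c - 4)*(c - 2)*(c - 4)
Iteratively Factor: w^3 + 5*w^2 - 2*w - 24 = (w - 2)*(w^2 + 7*w + 12) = (w - 2)*(w + 3)*(w + 4)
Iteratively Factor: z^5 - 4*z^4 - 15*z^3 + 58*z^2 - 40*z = (z + 4)*(z^4 - 8*z^3 + 17*z^2 - 10*z) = (z - 2)*(z + 4)*(z^3 - 6*z^2 + 5*z) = (z - 2)*(z - 1)*(z + 4)*(z^2 - 5*z) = z*(z - 2)*(z - 1)*(z + 4)*(z - 5)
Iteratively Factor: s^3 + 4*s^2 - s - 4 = (s + 4)*(s^2 - 1) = (s - 1)*(s + 4)*(s + 1)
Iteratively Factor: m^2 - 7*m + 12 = (m - 3)*(m - 4)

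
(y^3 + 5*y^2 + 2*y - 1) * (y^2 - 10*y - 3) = y^5 - 5*y^4 - 51*y^3 - 36*y^2 + 4*y + 3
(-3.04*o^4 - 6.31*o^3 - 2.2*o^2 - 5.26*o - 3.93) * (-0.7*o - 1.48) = 2.128*o^5 + 8.9162*o^4 + 10.8788*o^3 + 6.938*o^2 + 10.5358*o + 5.8164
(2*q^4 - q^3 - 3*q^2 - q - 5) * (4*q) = 8*q^5 - 4*q^4 - 12*q^3 - 4*q^2 - 20*q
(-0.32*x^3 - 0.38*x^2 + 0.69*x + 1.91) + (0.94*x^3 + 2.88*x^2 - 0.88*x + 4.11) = 0.62*x^3 + 2.5*x^2 - 0.19*x + 6.02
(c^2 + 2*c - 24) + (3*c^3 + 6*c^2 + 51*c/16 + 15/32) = 3*c^3 + 7*c^2 + 83*c/16 - 753/32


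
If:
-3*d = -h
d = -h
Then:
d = 0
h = 0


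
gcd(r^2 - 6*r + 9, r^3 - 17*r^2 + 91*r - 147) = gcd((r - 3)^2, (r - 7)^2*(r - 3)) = r - 3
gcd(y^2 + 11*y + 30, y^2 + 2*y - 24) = y + 6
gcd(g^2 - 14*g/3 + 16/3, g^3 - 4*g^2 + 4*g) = g - 2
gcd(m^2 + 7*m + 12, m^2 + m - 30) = 1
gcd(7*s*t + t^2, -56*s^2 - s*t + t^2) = 7*s + t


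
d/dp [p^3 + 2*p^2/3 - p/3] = 3*p^2 + 4*p/3 - 1/3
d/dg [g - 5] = 1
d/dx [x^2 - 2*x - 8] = 2*x - 2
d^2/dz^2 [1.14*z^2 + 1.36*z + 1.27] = 2.28000000000000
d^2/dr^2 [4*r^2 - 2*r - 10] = 8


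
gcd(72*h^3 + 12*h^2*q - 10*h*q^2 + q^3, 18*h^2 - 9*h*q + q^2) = -6*h + q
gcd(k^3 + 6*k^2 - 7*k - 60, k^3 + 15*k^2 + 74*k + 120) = k^2 + 9*k + 20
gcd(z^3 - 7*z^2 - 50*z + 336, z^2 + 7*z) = z + 7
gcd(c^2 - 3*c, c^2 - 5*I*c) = c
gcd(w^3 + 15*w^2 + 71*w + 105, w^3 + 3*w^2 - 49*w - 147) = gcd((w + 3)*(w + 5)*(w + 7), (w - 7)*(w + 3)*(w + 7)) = w^2 + 10*w + 21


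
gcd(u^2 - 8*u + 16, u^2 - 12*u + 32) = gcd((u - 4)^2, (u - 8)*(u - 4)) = u - 4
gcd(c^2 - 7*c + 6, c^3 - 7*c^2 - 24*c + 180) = c - 6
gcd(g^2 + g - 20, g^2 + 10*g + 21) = 1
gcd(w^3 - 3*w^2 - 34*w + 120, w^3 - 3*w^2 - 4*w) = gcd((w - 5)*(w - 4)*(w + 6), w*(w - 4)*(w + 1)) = w - 4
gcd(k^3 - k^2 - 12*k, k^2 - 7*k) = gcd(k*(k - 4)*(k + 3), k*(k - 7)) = k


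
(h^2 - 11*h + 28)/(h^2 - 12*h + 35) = (h - 4)/(h - 5)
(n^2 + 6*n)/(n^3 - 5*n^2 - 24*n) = (n + 6)/(n^2 - 5*n - 24)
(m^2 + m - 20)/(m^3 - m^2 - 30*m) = (m - 4)/(m*(m - 6))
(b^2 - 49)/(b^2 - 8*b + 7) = (b + 7)/(b - 1)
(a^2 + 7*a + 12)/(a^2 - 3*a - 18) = (a + 4)/(a - 6)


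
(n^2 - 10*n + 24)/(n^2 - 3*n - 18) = (n - 4)/(n + 3)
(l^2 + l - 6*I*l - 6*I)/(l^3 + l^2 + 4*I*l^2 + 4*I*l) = (l - 6*I)/(l*(l + 4*I))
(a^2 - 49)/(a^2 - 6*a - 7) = (a + 7)/(a + 1)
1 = 1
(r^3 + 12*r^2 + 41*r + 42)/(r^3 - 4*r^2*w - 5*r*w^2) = (r^3 + 12*r^2 + 41*r + 42)/(r*(r^2 - 4*r*w - 5*w^2))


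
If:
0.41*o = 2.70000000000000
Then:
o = 6.59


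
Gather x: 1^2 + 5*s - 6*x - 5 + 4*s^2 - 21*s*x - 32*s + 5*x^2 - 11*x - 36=4*s^2 - 27*s + 5*x^2 + x*(-21*s - 17) - 40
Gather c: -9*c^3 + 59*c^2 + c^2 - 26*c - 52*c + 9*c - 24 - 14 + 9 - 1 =-9*c^3 + 60*c^2 - 69*c - 30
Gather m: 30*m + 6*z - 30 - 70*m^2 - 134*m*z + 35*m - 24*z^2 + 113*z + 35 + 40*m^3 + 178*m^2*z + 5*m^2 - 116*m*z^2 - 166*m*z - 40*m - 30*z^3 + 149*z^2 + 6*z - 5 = 40*m^3 + m^2*(178*z - 65) + m*(-116*z^2 - 300*z + 25) - 30*z^3 + 125*z^2 + 125*z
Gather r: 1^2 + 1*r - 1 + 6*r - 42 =7*r - 42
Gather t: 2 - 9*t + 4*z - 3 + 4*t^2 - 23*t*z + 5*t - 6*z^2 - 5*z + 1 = 4*t^2 + t*(-23*z - 4) - 6*z^2 - z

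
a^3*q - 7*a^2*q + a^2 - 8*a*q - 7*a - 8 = (a - 8)*(a + 1)*(a*q + 1)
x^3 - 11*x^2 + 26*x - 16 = (x - 8)*(x - 2)*(x - 1)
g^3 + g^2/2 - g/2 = g*(g - 1/2)*(g + 1)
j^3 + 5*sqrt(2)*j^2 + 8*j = j*(j + sqrt(2))*(j + 4*sqrt(2))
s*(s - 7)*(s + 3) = s^3 - 4*s^2 - 21*s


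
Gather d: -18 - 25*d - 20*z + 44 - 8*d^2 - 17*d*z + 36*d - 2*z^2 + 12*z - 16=-8*d^2 + d*(11 - 17*z) - 2*z^2 - 8*z + 10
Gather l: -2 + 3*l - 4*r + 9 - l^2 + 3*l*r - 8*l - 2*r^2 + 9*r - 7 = -l^2 + l*(3*r - 5) - 2*r^2 + 5*r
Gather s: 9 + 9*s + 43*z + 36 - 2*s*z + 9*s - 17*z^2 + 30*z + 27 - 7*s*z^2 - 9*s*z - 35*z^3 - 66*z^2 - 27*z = s*(-7*z^2 - 11*z + 18) - 35*z^3 - 83*z^2 + 46*z + 72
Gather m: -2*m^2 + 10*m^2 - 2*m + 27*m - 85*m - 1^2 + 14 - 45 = 8*m^2 - 60*m - 32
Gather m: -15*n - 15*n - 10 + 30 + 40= 60 - 30*n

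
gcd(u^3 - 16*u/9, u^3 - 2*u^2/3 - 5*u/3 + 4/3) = u + 4/3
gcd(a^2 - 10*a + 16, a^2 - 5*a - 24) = a - 8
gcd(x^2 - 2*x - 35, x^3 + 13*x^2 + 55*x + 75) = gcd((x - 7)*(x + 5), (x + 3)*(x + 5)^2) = x + 5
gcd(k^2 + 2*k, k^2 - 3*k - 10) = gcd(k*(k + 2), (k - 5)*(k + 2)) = k + 2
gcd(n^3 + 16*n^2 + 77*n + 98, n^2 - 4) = n + 2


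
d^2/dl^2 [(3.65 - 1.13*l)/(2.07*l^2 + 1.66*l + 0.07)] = (-(1.13*l - 3.65)*(4.14*l + 1.66)*(8.28*l + 3.32) + (14.0346*l - 11.3594)*(2.07*l^2 + 1.66*l + 0.07))/(2.07*l^2 + 1.66*l + 0.07)^3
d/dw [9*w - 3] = 9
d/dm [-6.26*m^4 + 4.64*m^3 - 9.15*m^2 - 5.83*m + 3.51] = -25.04*m^3 + 13.92*m^2 - 18.3*m - 5.83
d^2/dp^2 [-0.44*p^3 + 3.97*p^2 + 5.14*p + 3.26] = 7.94 - 2.64*p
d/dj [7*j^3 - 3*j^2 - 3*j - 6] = 21*j^2 - 6*j - 3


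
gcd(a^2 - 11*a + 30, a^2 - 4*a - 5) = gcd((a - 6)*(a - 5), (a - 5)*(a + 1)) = a - 5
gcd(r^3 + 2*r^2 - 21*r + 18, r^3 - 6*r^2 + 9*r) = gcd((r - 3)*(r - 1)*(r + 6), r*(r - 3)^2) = r - 3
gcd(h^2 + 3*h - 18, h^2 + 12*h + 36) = h + 6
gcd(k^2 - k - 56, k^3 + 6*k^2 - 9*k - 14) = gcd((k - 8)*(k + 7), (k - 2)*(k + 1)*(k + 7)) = k + 7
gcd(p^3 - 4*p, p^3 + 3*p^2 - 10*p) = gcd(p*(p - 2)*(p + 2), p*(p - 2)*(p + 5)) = p^2 - 2*p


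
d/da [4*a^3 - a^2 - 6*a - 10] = 12*a^2 - 2*a - 6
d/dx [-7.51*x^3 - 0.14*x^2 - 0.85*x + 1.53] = -22.53*x^2 - 0.28*x - 0.85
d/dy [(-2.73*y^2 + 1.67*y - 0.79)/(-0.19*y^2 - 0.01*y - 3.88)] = (0.3446*y^2 + 20.8846*y - 6.4875)/(0.0361*y^4 + 0.0038*y^3 + 1.4745*y^2 + 0.0776*y + 15.0544)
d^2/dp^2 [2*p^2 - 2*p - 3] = 4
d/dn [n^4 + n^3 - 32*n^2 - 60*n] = 4*n^3 + 3*n^2 - 64*n - 60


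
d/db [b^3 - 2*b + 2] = 3*b^2 - 2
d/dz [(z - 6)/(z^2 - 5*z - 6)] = -1/(z^2 + 2*z + 1)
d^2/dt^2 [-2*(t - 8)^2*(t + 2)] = 56 - 12*t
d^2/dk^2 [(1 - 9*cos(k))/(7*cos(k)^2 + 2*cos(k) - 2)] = 2*(3969*(1 - cos(2*k))^2*cos(k) - 322*(1 - cos(2*k))^2 - 3946*cos(k) - 748*cos(2*k) + 3360*cos(3*k) - 882*cos(5*k) + 396)/(4*cos(k) + 7*cos(2*k) + 3)^3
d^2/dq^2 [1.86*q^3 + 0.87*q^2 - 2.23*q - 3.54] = 11.16*q + 1.74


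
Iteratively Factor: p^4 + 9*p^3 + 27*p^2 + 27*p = (p + 3)*(p^3 + 6*p^2 + 9*p) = (p + 3)^2*(p^2 + 3*p) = (p + 3)^3*(p)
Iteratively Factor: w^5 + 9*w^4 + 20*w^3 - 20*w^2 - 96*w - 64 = (w - 2)*(w^4 + 11*w^3 + 42*w^2 + 64*w + 32) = (w - 2)*(w + 4)*(w^3 + 7*w^2 + 14*w + 8) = (w - 2)*(w + 4)^2*(w^2 + 3*w + 2) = (w - 2)*(w + 2)*(w + 4)^2*(w + 1)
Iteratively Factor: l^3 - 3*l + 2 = (l + 2)*(l^2 - 2*l + 1) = (l - 1)*(l + 2)*(l - 1)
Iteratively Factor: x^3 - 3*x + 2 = (x + 2)*(x^2 - 2*x + 1) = (x - 1)*(x + 2)*(x - 1)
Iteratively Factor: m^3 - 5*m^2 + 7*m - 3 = (m - 3)*(m^2 - 2*m + 1) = (m - 3)*(m - 1)*(m - 1)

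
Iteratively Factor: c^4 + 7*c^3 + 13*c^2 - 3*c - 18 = (c + 3)*(c^3 + 4*c^2 + c - 6) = (c + 2)*(c + 3)*(c^2 + 2*c - 3) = (c - 1)*(c + 2)*(c + 3)*(c + 3)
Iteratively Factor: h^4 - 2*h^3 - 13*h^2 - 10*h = (h + 2)*(h^3 - 4*h^2 - 5*h) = (h - 5)*(h + 2)*(h^2 + h) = h*(h - 5)*(h + 2)*(h + 1)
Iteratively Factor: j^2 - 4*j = (j)*(j - 4)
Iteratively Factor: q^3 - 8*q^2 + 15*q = (q - 3)*(q^2 - 5*q) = q*(q - 3)*(q - 5)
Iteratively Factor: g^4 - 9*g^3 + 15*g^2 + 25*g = (g + 1)*(g^3 - 10*g^2 + 25*g) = (g - 5)*(g + 1)*(g^2 - 5*g) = (g - 5)^2*(g + 1)*(g)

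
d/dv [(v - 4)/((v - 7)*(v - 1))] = (-v^2 + 8*v - 25)/(v^4 - 16*v^3 + 78*v^2 - 112*v + 49)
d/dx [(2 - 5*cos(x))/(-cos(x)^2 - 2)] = (5*cos(x)^2 - 4*cos(x) - 10)*sin(x)/(sin(x)^2 - 3)^2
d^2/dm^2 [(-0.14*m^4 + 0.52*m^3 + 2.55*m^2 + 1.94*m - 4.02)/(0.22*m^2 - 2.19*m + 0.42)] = (-0.013552*m^6 + 0.404712*m^5 - 4.10634*m^4 + 9.597172*m^3 - 5.74725599999999*m^2 + 11.095848*m - 33.349284)/(0.010648*m^6 - 0.317988*m^5 + 3.22641*m^4 - 11.717595*m^3 + 6.15951*m^2 - 1.158948*m + 0.074088)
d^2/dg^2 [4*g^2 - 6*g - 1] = 8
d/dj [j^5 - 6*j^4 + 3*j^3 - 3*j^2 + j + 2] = 5*j^4 - 24*j^3 + 9*j^2 - 6*j + 1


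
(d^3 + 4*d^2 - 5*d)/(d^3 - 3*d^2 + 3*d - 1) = d*(d + 5)/(d^2 - 2*d + 1)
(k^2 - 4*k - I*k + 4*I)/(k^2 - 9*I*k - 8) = (k - 4)/(k - 8*I)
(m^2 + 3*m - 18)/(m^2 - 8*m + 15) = (m + 6)/(m - 5)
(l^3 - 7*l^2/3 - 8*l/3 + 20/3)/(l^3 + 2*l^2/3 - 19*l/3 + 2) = (3*l^2 - l - 10)/(3*l^2 + 8*l - 3)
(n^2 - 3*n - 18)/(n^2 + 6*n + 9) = (n - 6)/(n + 3)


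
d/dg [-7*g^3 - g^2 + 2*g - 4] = -21*g^2 - 2*g + 2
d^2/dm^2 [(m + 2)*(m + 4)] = 2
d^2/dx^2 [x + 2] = 0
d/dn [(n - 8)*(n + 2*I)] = 2*n - 8 + 2*I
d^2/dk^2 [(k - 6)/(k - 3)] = -6/(k - 3)^3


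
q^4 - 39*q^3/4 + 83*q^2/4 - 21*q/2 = q*(q - 7)*(q - 2)*(q - 3/4)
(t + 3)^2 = t^2 + 6*t + 9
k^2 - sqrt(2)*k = k*(k - sqrt(2))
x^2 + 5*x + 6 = (x + 2)*(x + 3)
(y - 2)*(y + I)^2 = y^3 - 2*y^2 + 2*I*y^2 - y - 4*I*y + 2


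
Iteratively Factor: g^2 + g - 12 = (g + 4)*(g - 3)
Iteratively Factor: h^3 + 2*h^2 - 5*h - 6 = (h - 2)*(h^2 + 4*h + 3) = (h - 2)*(h + 1)*(h + 3)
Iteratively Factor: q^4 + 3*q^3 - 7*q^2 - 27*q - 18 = (q + 1)*(q^3 + 2*q^2 - 9*q - 18) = (q + 1)*(q + 2)*(q^2 - 9) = (q + 1)*(q + 2)*(q + 3)*(q - 3)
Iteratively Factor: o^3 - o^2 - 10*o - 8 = (o + 2)*(o^2 - 3*o - 4) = (o + 1)*(o + 2)*(o - 4)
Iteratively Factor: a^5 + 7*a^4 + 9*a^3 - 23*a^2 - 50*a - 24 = (a + 1)*(a^4 + 6*a^3 + 3*a^2 - 26*a - 24) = (a + 1)^2*(a^3 + 5*a^2 - 2*a - 24) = (a - 2)*(a + 1)^2*(a^2 + 7*a + 12) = (a - 2)*(a + 1)^2*(a + 3)*(a + 4)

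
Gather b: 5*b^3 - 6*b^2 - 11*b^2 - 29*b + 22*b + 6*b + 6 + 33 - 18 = 5*b^3 - 17*b^2 - b + 21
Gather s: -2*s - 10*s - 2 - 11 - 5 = -12*s - 18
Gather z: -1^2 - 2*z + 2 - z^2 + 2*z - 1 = -z^2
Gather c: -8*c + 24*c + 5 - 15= 16*c - 10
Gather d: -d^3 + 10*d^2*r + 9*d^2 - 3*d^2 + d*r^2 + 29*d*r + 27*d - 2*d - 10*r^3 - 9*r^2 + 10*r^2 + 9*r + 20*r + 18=-d^3 + d^2*(10*r + 6) + d*(r^2 + 29*r + 25) - 10*r^3 + r^2 + 29*r + 18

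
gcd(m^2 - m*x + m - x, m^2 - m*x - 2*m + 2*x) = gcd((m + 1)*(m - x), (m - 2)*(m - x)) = -m + x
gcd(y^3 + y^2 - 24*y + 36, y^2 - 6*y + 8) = y - 2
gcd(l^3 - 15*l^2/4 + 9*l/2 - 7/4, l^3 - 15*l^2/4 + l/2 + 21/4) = l - 7/4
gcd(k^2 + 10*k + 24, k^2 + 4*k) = k + 4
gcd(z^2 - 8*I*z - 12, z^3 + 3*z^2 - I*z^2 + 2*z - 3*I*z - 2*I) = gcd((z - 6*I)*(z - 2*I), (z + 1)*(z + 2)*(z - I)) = 1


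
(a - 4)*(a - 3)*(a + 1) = a^3 - 6*a^2 + 5*a + 12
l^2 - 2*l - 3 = (l - 3)*(l + 1)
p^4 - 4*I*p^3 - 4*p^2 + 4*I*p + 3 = (p - 1)*(p + 1)*(p - 3*I)*(p - I)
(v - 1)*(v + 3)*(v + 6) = v^3 + 8*v^2 + 9*v - 18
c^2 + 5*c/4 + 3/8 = (c + 1/2)*(c + 3/4)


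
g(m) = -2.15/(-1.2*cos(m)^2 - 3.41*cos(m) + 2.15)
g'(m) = -2.15*(-2.4*sin(m)*cos(m) - 3.41*sin(m))/(-1.2*cos(m)^2 - 3.41*cos(m) + 2.15)^2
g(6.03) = 0.94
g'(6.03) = -0.60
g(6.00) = 0.96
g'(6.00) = -0.69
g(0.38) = 1.05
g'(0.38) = 1.07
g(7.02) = 2.08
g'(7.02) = 7.01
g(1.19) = -3.00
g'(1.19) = 16.71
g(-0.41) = 1.08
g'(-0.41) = -1.22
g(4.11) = -0.58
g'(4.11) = -0.27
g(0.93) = 6.77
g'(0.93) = 82.83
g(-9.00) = -0.50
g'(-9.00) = -0.06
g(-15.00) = -0.53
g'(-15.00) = -0.14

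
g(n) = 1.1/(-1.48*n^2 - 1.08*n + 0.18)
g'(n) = 1.1*(2.96*n + 1.08)/(-1.48*n^2 - 1.08*n + 0.18)^2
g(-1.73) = -0.46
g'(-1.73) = -0.78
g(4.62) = -0.03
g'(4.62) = 0.01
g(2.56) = -0.09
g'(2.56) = 0.06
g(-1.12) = -2.36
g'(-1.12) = -11.28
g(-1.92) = -0.34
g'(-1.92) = -0.49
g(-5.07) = -0.03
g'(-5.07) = -0.01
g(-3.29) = -0.09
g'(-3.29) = -0.06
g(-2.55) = -0.16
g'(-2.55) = -0.16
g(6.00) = -0.02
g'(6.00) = 0.01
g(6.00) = -0.02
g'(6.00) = 0.01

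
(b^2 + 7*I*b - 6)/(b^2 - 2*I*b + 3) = (b + 6*I)/(b - 3*I)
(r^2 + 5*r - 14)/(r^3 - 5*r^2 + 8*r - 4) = (r + 7)/(r^2 - 3*r + 2)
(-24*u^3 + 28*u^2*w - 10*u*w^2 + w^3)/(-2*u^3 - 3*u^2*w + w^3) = (12*u^2 - 8*u*w + w^2)/(u^2 + 2*u*w + w^2)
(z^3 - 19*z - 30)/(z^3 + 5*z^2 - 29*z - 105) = (z + 2)/(z + 7)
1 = 1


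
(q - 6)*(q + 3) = q^2 - 3*q - 18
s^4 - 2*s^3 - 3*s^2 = s^2*(s - 3)*(s + 1)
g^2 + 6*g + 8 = (g + 2)*(g + 4)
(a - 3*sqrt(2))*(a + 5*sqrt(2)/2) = a^2 - sqrt(2)*a/2 - 15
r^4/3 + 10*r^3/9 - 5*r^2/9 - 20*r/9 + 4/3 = (r/3 + 1)*(r - 1)*(r - 2/3)*(r + 2)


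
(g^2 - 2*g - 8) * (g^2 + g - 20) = g^4 - g^3 - 30*g^2 + 32*g + 160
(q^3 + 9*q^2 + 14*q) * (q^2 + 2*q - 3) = q^5 + 11*q^4 + 29*q^3 + q^2 - 42*q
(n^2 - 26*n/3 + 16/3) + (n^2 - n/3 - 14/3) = 2*n^2 - 9*n + 2/3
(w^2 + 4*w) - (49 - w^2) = 2*w^2 + 4*w - 49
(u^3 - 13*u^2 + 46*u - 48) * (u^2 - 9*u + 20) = u^5 - 22*u^4 + 183*u^3 - 722*u^2 + 1352*u - 960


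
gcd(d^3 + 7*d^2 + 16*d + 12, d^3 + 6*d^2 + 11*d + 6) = d^2 + 5*d + 6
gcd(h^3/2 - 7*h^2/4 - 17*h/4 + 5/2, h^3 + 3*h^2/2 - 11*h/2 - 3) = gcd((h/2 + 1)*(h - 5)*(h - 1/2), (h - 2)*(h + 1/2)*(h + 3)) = 1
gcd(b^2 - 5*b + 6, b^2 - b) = 1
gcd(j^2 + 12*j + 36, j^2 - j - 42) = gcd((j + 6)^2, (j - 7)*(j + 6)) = j + 6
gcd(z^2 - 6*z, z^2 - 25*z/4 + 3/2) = z - 6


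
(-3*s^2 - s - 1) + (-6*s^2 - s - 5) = -9*s^2 - 2*s - 6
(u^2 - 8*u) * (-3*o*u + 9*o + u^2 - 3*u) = -3*o*u^3 + 33*o*u^2 - 72*o*u + u^4 - 11*u^3 + 24*u^2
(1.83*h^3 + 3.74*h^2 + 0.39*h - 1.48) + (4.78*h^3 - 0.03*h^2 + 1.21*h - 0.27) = 6.61*h^3 + 3.71*h^2 + 1.6*h - 1.75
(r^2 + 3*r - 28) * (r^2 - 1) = r^4 + 3*r^3 - 29*r^2 - 3*r + 28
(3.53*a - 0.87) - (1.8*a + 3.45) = 1.73*a - 4.32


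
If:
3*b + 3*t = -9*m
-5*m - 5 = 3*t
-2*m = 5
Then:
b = 5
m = -5/2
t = 5/2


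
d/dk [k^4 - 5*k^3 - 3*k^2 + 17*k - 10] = 4*k^3 - 15*k^2 - 6*k + 17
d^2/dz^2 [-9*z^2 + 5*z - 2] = -18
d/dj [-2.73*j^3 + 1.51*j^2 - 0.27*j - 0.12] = -8.19*j^2 + 3.02*j - 0.27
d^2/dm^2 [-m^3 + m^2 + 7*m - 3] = 2 - 6*m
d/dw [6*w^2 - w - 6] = 12*w - 1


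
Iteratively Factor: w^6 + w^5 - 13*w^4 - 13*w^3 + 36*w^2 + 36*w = (w - 2)*(w^5 + 3*w^4 - 7*w^3 - 27*w^2 - 18*w) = (w - 2)*(w + 2)*(w^4 + w^3 - 9*w^2 - 9*w) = (w - 2)*(w + 2)*(w + 3)*(w^3 - 2*w^2 - 3*w) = (w - 3)*(w - 2)*(w + 2)*(w + 3)*(w^2 + w) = w*(w - 3)*(w - 2)*(w + 2)*(w + 3)*(w + 1)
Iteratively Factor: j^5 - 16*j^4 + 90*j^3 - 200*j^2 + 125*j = (j - 5)*(j^4 - 11*j^3 + 35*j^2 - 25*j) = (j - 5)^2*(j^3 - 6*j^2 + 5*j) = (j - 5)^3*(j^2 - j) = (j - 5)^3*(j - 1)*(j)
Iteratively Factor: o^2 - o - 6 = (o - 3)*(o + 2)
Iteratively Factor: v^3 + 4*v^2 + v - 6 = (v + 3)*(v^2 + v - 2) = (v - 1)*(v + 3)*(v + 2)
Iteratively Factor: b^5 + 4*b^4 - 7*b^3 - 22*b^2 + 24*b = (b + 4)*(b^4 - 7*b^2 + 6*b) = (b + 3)*(b + 4)*(b^3 - 3*b^2 + 2*b) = b*(b + 3)*(b + 4)*(b^2 - 3*b + 2) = b*(b - 1)*(b + 3)*(b + 4)*(b - 2)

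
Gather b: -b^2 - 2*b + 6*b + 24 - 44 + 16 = -b^2 + 4*b - 4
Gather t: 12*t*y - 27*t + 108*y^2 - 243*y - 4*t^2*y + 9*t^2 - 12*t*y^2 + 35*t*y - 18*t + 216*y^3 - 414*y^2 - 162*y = t^2*(9 - 4*y) + t*(-12*y^2 + 47*y - 45) + 216*y^3 - 306*y^2 - 405*y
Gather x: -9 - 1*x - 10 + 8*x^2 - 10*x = 8*x^2 - 11*x - 19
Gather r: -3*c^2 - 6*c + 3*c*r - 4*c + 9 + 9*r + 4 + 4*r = -3*c^2 - 10*c + r*(3*c + 13) + 13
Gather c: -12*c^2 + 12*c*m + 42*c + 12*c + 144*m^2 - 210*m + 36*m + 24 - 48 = -12*c^2 + c*(12*m + 54) + 144*m^2 - 174*m - 24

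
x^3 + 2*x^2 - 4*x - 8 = (x - 2)*(x + 2)^2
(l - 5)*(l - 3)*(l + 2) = l^3 - 6*l^2 - l + 30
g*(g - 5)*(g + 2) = g^3 - 3*g^2 - 10*g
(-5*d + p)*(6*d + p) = -30*d^2 + d*p + p^2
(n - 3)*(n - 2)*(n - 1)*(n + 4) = n^4 - 2*n^3 - 13*n^2 + 38*n - 24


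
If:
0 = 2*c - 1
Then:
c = 1/2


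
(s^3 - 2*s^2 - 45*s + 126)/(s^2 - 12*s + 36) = (s^2 + 4*s - 21)/(s - 6)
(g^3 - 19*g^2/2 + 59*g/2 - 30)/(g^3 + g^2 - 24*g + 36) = (g^2 - 13*g/2 + 10)/(g^2 + 4*g - 12)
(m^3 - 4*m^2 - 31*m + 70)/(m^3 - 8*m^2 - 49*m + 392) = (m^2 + 3*m - 10)/(m^2 - m - 56)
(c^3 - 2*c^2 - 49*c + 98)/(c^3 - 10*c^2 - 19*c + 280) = (c^2 + 5*c - 14)/(c^2 - 3*c - 40)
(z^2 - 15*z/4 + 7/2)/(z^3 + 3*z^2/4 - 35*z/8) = 2*(z - 2)/(z*(2*z + 5))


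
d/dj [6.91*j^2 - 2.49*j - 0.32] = 13.82*j - 2.49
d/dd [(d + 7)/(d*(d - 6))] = (-d^2 - 14*d + 42)/(d^2*(d^2 - 12*d + 36))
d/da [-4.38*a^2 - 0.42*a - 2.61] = -8.76*a - 0.42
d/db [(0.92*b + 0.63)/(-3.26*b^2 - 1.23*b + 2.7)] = (2.9992*b^2 + 4.1076*b + 3.2589)/(10.6276*b^4 + 8.0196*b^3 - 16.0911*b^2 - 6.642*b + 7.29)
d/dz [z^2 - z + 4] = 2*z - 1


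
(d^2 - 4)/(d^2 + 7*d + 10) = (d - 2)/(d + 5)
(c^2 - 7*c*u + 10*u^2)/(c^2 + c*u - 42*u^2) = (c^2 - 7*c*u + 10*u^2)/(c^2 + c*u - 42*u^2)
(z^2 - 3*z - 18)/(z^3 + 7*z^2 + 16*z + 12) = (z - 6)/(z^2 + 4*z + 4)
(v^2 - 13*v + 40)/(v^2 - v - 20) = (v - 8)/(v + 4)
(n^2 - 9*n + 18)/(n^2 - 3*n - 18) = (n - 3)/(n + 3)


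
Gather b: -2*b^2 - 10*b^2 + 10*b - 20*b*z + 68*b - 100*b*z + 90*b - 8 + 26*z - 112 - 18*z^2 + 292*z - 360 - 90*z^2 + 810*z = -12*b^2 + b*(168 - 120*z) - 108*z^2 + 1128*z - 480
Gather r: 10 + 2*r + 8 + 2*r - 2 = 4*r + 16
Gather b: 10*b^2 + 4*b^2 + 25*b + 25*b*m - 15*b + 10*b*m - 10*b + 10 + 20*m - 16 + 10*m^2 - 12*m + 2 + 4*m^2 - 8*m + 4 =14*b^2 + 35*b*m + 14*m^2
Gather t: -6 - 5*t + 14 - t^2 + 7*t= -t^2 + 2*t + 8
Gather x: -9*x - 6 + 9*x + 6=0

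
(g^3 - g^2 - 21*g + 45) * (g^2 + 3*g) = g^5 + 2*g^4 - 24*g^3 - 18*g^2 + 135*g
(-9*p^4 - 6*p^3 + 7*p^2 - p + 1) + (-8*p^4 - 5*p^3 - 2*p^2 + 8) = -17*p^4 - 11*p^3 + 5*p^2 - p + 9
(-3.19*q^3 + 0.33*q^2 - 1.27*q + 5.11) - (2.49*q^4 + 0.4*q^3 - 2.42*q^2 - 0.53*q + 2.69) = -2.49*q^4 - 3.59*q^3 + 2.75*q^2 - 0.74*q + 2.42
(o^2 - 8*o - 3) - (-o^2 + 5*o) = 2*o^2 - 13*o - 3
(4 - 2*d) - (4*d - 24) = 28 - 6*d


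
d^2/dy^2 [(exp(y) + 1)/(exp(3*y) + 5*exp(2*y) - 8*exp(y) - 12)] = 4*(exp(3*y) + 3*exp(2*y) + 16*exp(y) + 12)*exp(y)/(exp(6*y) + 12*exp(5*y) + 12*exp(4*y) - 224*exp(3*y) - 144*exp(2*y) + 1728*exp(y) - 1728)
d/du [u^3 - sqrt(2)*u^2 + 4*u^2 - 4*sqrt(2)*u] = 3*u^2 - 2*sqrt(2)*u + 8*u - 4*sqrt(2)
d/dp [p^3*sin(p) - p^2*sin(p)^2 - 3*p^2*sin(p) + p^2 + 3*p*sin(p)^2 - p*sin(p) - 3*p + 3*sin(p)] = p^3*cos(p) - p^2*sin(2*p) - 3*sqrt(2)*p^2*cos(p + pi/4) - 6*p*sin(p) + 3*p*sin(2*p) - p*cos(p) + p*cos(2*p) + p - sin(p) + 3*cos(p) - 3*cos(2*p)/2 - 3/2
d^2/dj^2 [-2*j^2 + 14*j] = -4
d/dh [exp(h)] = exp(h)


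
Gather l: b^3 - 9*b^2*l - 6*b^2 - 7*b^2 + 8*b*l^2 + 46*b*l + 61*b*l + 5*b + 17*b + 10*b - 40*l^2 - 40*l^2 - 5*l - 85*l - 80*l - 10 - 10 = b^3 - 13*b^2 + 32*b + l^2*(8*b - 80) + l*(-9*b^2 + 107*b - 170) - 20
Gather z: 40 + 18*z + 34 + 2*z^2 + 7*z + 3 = 2*z^2 + 25*z + 77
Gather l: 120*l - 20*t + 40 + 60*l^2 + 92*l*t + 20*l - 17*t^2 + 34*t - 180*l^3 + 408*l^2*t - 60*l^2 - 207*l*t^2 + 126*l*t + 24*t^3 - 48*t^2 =-180*l^3 + 408*l^2*t + l*(-207*t^2 + 218*t + 140) + 24*t^3 - 65*t^2 + 14*t + 40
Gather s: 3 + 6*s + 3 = 6*s + 6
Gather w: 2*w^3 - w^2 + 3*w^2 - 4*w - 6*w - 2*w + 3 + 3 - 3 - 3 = 2*w^3 + 2*w^2 - 12*w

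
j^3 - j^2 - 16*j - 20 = (j - 5)*(j + 2)^2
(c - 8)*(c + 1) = c^2 - 7*c - 8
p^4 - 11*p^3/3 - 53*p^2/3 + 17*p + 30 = (p - 6)*(p - 5/3)*(p + 1)*(p + 3)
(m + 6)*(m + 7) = m^2 + 13*m + 42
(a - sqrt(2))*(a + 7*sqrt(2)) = a^2 + 6*sqrt(2)*a - 14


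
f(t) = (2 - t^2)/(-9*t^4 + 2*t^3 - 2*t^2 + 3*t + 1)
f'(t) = -2*t/(-9*t^4 + 2*t^3 - 2*t^2 + 3*t + 1) + (2 - t^2)*(36*t^3 - 6*t^2 + 4*t - 3)/(-9*t^4 + 2*t^3 - 2*t^2 + 3*t + 1)^2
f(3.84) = 0.01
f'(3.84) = -0.00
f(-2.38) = 0.01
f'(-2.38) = 0.00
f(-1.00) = -0.07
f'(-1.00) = -0.35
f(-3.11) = 0.01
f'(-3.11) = 0.00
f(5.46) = 0.00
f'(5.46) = -0.00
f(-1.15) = -0.03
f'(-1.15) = -0.18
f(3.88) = 0.01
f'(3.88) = -0.00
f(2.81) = 0.01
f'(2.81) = -0.01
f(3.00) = 0.01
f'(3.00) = -0.00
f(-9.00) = 0.00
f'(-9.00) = 0.00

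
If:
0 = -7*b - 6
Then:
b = -6/7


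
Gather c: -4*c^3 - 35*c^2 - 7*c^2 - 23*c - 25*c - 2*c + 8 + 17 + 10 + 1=-4*c^3 - 42*c^2 - 50*c + 36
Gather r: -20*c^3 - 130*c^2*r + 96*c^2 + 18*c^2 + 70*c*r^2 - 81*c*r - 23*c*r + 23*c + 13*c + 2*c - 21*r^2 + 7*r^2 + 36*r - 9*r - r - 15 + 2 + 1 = -20*c^3 + 114*c^2 + 38*c + r^2*(70*c - 14) + r*(-130*c^2 - 104*c + 26) - 12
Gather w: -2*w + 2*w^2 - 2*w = 2*w^2 - 4*w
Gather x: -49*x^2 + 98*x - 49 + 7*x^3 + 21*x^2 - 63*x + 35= 7*x^3 - 28*x^2 + 35*x - 14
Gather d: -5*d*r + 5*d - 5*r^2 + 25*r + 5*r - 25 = d*(5 - 5*r) - 5*r^2 + 30*r - 25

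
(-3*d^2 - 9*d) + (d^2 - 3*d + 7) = -2*d^2 - 12*d + 7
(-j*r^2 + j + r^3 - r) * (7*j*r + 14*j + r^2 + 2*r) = -7*j^2*r^3 - 14*j^2*r^2 + 7*j^2*r + 14*j^2 + 6*j*r^4 + 12*j*r^3 - 6*j*r^2 - 12*j*r + r^5 + 2*r^4 - r^3 - 2*r^2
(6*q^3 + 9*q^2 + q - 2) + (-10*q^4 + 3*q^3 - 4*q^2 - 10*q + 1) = -10*q^4 + 9*q^3 + 5*q^2 - 9*q - 1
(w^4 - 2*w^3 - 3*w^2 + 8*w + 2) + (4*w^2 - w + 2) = w^4 - 2*w^3 + w^2 + 7*w + 4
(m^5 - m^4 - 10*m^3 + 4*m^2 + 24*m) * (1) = m^5 - m^4 - 10*m^3 + 4*m^2 + 24*m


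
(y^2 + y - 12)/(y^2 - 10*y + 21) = (y + 4)/(y - 7)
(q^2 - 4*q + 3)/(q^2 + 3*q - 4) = (q - 3)/(q + 4)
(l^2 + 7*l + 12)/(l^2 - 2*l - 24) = (l + 3)/(l - 6)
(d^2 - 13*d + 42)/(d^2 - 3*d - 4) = (-d^2 + 13*d - 42)/(-d^2 + 3*d + 4)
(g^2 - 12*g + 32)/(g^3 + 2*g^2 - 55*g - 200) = (g - 4)/(g^2 + 10*g + 25)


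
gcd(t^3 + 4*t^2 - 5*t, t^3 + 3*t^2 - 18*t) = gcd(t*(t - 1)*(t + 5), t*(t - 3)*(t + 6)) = t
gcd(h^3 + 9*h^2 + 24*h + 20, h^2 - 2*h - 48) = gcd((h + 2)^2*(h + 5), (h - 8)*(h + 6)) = 1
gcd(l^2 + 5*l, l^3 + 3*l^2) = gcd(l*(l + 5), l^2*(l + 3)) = l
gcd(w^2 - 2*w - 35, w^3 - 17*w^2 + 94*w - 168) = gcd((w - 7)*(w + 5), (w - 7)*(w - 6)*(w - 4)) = w - 7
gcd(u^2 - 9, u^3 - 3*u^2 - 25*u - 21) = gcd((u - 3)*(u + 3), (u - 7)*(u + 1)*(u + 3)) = u + 3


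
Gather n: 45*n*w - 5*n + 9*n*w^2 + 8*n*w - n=n*(9*w^2 + 53*w - 6)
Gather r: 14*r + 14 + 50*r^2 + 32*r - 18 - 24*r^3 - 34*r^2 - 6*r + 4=-24*r^3 + 16*r^2 + 40*r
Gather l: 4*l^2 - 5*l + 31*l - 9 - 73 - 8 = 4*l^2 + 26*l - 90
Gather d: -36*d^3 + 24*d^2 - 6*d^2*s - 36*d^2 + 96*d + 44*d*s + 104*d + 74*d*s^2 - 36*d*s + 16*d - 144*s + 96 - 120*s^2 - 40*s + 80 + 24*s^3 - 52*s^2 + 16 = -36*d^3 + d^2*(-6*s - 12) + d*(74*s^2 + 8*s + 216) + 24*s^3 - 172*s^2 - 184*s + 192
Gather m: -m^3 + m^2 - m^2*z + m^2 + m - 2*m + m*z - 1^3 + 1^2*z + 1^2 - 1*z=-m^3 + m^2*(2 - z) + m*(z - 1)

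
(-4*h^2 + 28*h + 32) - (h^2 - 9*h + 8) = -5*h^2 + 37*h + 24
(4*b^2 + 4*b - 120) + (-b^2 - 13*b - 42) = 3*b^2 - 9*b - 162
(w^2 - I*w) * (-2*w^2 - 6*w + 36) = -2*w^4 - 6*w^3 + 2*I*w^3 + 36*w^2 + 6*I*w^2 - 36*I*w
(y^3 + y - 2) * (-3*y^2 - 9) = -3*y^5 - 12*y^3 + 6*y^2 - 9*y + 18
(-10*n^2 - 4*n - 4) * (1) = -10*n^2 - 4*n - 4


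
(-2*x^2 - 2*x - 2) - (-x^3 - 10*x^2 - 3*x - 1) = x^3 + 8*x^2 + x - 1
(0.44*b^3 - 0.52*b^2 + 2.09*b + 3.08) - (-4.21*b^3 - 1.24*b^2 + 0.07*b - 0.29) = 4.65*b^3 + 0.72*b^2 + 2.02*b + 3.37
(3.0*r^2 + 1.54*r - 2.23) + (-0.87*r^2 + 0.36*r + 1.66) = 2.13*r^2 + 1.9*r - 0.57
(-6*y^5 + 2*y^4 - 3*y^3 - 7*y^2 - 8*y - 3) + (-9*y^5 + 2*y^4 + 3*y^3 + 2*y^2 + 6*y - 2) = -15*y^5 + 4*y^4 - 5*y^2 - 2*y - 5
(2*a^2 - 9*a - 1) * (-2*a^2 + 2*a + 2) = -4*a^4 + 22*a^3 - 12*a^2 - 20*a - 2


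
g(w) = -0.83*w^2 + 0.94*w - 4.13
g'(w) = 0.94 - 1.66*w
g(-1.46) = -7.27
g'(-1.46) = 3.36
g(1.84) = -5.21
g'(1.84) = -2.11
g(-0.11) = -4.24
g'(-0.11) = 1.12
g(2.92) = -8.46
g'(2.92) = -3.91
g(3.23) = -9.75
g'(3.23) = -4.42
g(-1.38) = -7.01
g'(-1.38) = 3.23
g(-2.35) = -10.92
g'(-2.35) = 4.84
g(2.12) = -5.87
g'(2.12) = -2.58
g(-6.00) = -39.65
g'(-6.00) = 10.90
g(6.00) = -28.37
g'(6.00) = -9.02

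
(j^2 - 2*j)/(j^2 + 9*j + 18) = j*(j - 2)/(j^2 + 9*j + 18)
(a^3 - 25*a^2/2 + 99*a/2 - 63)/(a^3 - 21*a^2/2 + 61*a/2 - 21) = (a - 3)/(a - 1)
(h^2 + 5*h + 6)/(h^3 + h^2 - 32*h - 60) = (h + 3)/(h^2 - h - 30)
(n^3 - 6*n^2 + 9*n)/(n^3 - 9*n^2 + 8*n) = (n^2 - 6*n + 9)/(n^2 - 9*n + 8)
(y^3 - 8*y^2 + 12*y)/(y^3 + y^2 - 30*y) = (y^2 - 8*y + 12)/(y^2 + y - 30)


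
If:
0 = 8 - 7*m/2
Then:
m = 16/7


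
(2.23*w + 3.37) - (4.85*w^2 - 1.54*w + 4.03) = -4.85*w^2 + 3.77*w - 0.66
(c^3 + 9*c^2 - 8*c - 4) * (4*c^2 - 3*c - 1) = 4*c^5 + 33*c^4 - 60*c^3 - c^2 + 20*c + 4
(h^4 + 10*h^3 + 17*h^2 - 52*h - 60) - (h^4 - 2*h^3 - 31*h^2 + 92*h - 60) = 12*h^3 + 48*h^2 - 144*h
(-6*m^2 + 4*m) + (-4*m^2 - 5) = -10*m^2 + 4*m - 5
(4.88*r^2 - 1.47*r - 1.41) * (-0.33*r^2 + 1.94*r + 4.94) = -1.6104*r^4 + 9.9523*r^3 + 21.7207*r^2 - 9.9972*r - 6.9654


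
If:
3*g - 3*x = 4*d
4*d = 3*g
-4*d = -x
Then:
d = 0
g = 0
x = 0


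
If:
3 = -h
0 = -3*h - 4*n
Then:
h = -3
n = 9/4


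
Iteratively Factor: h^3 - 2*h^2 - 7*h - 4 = (h + 1)*(h^2 - 3*h - 4) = (h - 4)*(h + 1)*(h + 1)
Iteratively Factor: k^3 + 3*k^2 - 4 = (k - 1)*(k^2 + 4*k + 4) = (k - 1)*(k + 2)*(k + 2)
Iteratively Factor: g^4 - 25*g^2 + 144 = (g + 3)*(g^3 - 3*g^2 - 16*g + 48) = (g - 3)*(g + 3)*(g^2 - 16) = (g - 3)*(g + 3)*(g + 4)*(g - 4)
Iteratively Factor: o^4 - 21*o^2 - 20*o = (o)*(o^3 - 21*o - 20) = o*(o + 1)*(o^2 - o - 20) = o*(o - 5)*(o + 1)*(o + 4)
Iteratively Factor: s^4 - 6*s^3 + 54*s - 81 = (s - 3)*(s^3 - 3*s^2 - 9*s + 27) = (s - 3)*(s + 3)*(s^2 - 6*s + 9) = (s - 3)^2*(s + 3)*(s - 3)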